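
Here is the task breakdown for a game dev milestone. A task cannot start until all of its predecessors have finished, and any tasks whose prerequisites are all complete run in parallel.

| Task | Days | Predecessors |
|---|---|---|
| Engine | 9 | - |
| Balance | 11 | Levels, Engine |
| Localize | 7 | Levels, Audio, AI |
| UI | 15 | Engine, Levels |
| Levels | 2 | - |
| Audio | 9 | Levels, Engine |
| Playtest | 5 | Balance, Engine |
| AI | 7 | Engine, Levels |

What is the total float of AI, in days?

2

Critical path: Engine→Audio→Localize = 9+9+7 = 25, so the finish is 25 days.
AI finishes as early as 16 and must finish by 18.
Slack of AI = 11 − 9 = 2 days.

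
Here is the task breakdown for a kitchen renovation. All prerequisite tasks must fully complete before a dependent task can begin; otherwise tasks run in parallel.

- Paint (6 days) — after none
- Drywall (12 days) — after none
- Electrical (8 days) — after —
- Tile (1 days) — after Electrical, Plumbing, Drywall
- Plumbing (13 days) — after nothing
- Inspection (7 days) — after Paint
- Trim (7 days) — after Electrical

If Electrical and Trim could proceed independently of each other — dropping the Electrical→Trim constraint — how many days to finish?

With the dependency in place, Electrical→Trim = 8+7 = 15 sets the finish at 15 days.
Without Electrical→Trim, Trim's earliest start moves from 8 to 0.
New critical path: Plumbing→Tile = 13+1 = 14 ⇒ 14 days.

14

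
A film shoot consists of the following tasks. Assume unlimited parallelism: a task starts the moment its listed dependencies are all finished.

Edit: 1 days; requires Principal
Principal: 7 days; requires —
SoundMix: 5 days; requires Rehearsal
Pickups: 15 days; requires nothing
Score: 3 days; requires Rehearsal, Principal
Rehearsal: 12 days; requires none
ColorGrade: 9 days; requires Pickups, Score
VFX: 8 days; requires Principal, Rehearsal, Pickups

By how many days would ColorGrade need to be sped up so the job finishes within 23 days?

Current finish: 24 days; target: 23.
ColorGrade is on every critical path, so each day cut from ColorGrade cuts the finish by one (this holds down to a finish of 23).
Need 24 − 23 = 1 day off ColorGrade → ColorGrade becomes 8 days, finish becomes 23.

1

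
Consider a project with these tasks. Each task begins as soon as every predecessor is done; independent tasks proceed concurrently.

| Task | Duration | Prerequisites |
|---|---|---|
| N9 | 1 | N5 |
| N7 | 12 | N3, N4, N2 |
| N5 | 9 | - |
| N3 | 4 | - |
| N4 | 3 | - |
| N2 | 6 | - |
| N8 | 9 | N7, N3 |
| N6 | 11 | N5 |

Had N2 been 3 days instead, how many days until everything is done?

25

Critical path before the change: N2→N7→N8 = 6+12+9 = 27 giving 27 days.
N2 lies on that path, so at 3 days the path becomes 24 days.
The binding chain switches to N3→N7→N8 = 4+12+9 = 25; finish 25 days.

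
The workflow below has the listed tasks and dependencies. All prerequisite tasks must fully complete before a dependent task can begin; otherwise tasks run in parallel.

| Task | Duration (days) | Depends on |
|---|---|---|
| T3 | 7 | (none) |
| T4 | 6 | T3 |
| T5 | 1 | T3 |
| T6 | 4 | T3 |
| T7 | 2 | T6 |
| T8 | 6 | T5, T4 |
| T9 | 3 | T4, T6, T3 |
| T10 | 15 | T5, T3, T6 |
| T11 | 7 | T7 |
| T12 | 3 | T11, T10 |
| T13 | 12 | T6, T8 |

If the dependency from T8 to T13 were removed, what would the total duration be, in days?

With the dependency in place, T3→T4→T8→T13 = 7+6+6+12 = 31 sets the finish at 31 days.
Without T8→T13, T13's earliest start moves from 19 to 11.
New critical path: T3→T6→T10→T12 = 7+4+15+3 = 29 ⇒ 29 days.

29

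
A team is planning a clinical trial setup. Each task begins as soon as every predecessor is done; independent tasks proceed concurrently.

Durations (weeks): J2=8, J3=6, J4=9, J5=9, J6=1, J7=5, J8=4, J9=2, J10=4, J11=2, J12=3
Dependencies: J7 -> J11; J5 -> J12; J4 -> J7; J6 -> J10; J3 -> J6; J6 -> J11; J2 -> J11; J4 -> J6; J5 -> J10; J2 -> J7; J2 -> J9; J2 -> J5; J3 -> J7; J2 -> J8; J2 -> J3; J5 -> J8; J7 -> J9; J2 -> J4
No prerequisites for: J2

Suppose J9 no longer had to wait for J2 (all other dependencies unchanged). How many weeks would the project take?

Before: longest chain J2→J4→J7→J9 = 8+9+5+2 = 24, finish 24.
Dropping J2→J9 doesn't change J9's earliest start (22); another predecessor still binds.
New critical path: J2→J4→J7→J9 = 8+9+5+2 = 24 ⇒ 24 weeks.

24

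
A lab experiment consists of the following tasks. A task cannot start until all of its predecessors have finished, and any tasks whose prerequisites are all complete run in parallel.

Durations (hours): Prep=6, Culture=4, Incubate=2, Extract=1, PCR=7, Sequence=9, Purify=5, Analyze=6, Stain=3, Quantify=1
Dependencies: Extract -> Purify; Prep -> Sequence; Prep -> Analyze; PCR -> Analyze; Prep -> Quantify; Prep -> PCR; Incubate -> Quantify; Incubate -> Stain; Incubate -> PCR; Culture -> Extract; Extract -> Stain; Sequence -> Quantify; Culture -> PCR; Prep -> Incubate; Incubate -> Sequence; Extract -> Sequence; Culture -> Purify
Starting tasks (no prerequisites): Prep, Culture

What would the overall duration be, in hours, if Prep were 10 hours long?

25

As given, the longest chain is Prep→Incubate→PCR→Analyze = 6+2+7+6 = 21, so the finish is 21 hours.
Prep lies on that path, so at 10 hours the path becomes 25 hours.
That remains the longest chain; total 25 hours.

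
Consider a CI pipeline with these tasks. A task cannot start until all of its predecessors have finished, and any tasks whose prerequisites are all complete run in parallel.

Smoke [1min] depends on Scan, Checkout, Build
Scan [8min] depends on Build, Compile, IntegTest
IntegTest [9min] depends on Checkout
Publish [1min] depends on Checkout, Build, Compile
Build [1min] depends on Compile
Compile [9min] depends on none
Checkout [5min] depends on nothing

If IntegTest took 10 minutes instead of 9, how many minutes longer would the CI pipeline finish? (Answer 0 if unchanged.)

1

Baseline: Checkout→IntegTest→Scan→Smoke = 5+9+8+1 = 23 → 23 minutes.
IntegTest is on the critical path; changing it to 10 makes that path 24 minutes.
No other chain overtakes it, so the finish is 24 minutes.
Change in finish: 24 − 23 = +1 minutes.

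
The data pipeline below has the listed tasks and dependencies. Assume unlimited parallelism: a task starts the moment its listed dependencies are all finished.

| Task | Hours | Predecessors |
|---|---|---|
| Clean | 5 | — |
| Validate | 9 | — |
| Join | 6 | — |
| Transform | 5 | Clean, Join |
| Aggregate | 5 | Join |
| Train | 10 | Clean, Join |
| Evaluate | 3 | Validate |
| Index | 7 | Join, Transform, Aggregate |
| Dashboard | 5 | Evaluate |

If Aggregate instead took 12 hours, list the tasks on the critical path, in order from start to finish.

Actual critical path: Join→Aggregate→Index = 6+5+7 = 18 ⇒ 18 hours.
Since Aggregate is critical, the +7 change carries straight to that chain (now 25 hours).
No other chain overtakes it, so the finish is 25 hours.

Join, Aggregate, Index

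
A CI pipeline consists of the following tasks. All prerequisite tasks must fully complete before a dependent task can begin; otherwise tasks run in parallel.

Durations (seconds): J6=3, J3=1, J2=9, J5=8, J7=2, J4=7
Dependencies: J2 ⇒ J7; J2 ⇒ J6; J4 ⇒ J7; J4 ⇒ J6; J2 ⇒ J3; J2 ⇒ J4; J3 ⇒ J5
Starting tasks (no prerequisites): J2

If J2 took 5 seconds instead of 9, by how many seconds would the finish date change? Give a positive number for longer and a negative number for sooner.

-4

Critical path before the change: J2→J4→J6 = 9+7+3 = 19 giving 19 seconds.
J2 is on the critical path; changing it to 5 makes that path 15 seconds.
No other chain overtakes it, so the finish is 15 seconds.
Change in finish: 15 − 19 = -4 seconds.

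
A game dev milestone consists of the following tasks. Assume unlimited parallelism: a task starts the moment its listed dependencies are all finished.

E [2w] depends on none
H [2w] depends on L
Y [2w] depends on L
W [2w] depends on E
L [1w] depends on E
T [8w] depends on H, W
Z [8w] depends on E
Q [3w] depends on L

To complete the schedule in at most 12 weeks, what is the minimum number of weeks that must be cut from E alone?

1

Current finish: 13 weeks; target: 12.
E is on every critical path, so each week cut from E cuts the finish by one (this holds down to a finish of 12).
Need 13 − 12 = 1 week off E → E becomes 1 week, finish becomes 12.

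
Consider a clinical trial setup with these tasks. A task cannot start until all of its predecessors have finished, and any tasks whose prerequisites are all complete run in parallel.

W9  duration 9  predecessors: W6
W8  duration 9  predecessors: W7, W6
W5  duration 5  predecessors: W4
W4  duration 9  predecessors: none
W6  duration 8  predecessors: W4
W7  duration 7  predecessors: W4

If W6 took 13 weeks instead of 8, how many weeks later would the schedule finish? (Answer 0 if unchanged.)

Baseline: W4→W6→W8 = 9+8+9 = 26 → 26 weeks.
Since W6 is critical, the +5 change carries straight to that chain (now 31 weeks).
No other chain overtakes it, so the finish is 31 weeks.
Change in finish: 31 − 26 = +5 weeks.

5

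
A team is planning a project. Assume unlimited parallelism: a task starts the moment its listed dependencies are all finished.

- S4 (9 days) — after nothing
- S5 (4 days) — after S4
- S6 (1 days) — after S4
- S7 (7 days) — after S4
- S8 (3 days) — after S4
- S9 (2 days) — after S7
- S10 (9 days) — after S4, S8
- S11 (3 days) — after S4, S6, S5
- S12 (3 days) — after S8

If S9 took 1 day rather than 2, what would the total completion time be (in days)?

The binding path is S4→S8→S10 = 9+3+9 = 21; finish at 21 days.
The longest path through S9 is only 18 days, so S9 has float 3.
The critical path is still S4→S8→S10; finish is now 21 days.

21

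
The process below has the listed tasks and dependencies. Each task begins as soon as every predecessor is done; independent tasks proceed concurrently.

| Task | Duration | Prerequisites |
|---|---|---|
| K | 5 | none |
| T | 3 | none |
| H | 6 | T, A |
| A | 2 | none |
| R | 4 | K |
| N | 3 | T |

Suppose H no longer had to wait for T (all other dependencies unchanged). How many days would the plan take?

Original critical path: K→R = 5+4 = 9 ⇒ 9 days.
Without T→H, H's earliest start moves from 3 to 2.
The longest chain is now K→R = 5+4 = 9, so the plan takes 9 days.

9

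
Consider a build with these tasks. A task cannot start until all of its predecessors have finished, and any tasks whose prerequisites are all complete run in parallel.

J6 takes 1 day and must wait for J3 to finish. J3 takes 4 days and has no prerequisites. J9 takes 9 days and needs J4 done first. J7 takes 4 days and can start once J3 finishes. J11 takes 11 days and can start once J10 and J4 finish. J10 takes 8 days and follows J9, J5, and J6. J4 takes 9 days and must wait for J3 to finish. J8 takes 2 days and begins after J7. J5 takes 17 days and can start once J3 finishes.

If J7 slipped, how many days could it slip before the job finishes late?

J3→J4→J9→J10→J11 = 4+9+9+8+11 = 41 sets the makespan at 41 days.
Longest path through J7: 10 days (earliest finish 8, latest finish 39).
Float = 41 − 10 = 31.

31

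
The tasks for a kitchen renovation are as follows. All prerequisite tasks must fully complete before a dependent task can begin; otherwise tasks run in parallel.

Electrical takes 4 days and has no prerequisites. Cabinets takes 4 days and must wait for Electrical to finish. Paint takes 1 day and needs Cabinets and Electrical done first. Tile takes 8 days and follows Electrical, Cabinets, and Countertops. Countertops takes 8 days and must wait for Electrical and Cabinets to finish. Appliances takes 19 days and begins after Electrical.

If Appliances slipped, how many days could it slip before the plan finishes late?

1

The longest chain is Electrical→Cabinets→Countertops→Tile = 4+4+8+8 = 24; overall finish 24 days.
The longest chain containing Appliances totals 23 days.
So Appliances can slip 24 − 23 = 1 day.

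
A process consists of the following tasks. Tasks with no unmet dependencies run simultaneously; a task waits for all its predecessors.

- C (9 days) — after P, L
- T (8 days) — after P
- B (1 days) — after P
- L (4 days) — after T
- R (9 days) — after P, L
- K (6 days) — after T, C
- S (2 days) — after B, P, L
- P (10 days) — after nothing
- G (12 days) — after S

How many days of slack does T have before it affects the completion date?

0

Critical path: P→T→L→C→K = 10+8+4+9+6 = 37, so the finish is 37 days.
T finishes as early as 18 and must finish by 18.
Slack of T = 10 − 10 = 0 days.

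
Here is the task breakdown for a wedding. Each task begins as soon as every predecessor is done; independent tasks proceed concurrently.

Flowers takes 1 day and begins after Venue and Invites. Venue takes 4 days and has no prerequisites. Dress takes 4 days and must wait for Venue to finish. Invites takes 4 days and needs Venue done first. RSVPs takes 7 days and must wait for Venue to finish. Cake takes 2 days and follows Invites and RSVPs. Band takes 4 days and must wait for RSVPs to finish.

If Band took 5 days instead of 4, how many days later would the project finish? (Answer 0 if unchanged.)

The binding path is Venue→RSVPs→Band = 4+7+4 = 15; finish at 15 days.
Band is on the critical path; changing it to 5 makes that path 16 days.
The critical path is still Venue→RSVPs→Band; finish is now 16 days.
Change in finish: 16 − 15 = +1 days.

1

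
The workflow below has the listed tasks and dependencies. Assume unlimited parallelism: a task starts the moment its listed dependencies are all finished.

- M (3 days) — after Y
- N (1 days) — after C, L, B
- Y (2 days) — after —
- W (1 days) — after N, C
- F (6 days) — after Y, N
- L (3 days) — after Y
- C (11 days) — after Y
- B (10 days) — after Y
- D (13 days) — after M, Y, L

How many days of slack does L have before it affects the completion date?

2

The longest chain is Y→C→N→F = 2+11+1+6 = 20; overall finish 20 days.
The longest chain containing L totals 18 days.
Float = 20 − 18 = 2.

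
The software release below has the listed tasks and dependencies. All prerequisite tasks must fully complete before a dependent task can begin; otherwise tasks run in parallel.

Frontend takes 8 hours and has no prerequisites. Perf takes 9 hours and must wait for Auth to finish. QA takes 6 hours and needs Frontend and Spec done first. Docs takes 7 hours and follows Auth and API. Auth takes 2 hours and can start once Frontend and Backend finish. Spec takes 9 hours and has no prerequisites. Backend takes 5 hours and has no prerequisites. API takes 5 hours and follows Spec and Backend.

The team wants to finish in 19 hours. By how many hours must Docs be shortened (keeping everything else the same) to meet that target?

Current finish: 21 hours; target: 19.
Docs is on every critical path, so each hour cut from Docs cuts the finish by one (this holds down to a finish of 19).
Need 21 − 19 = 2 hours off Docs → Docs becomes 5 hours, finish becomes 19.

2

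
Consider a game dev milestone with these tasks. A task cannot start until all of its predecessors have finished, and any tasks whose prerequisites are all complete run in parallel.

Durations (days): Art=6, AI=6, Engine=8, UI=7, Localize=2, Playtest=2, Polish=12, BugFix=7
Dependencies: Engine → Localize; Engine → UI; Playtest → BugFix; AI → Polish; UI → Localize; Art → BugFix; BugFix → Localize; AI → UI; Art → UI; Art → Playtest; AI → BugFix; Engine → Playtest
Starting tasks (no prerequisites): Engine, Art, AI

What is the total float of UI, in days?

2

The longest chain is Engine→Playtest→BugFix→Localize = 8+2+7+2 = 19; overall finish 19 days.
UI finishes as early as 15 and must finish by 17.
Float = 19 − 17 = 2.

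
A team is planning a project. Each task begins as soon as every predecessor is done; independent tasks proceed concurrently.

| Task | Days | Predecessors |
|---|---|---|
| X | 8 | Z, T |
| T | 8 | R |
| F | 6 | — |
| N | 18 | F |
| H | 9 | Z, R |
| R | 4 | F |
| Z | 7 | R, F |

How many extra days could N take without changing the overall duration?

2

F→R→T→X = 6+4+8+8 = 26 sets the makespan at 26 days.
N finishes as early as 24 and must finish by 26.
So N can slip 26 − 24 = 2 days.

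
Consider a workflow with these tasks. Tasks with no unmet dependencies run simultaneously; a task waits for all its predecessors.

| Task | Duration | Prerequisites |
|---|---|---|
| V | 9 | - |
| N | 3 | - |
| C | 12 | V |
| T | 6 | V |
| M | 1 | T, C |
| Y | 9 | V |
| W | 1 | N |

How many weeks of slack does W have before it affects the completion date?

V→C→M = 9+12+1 = 22 sets the makespan at 22 weeks.
The longest chain containing W totals 4 weeks.
Float = 22 − 4 = 18.

18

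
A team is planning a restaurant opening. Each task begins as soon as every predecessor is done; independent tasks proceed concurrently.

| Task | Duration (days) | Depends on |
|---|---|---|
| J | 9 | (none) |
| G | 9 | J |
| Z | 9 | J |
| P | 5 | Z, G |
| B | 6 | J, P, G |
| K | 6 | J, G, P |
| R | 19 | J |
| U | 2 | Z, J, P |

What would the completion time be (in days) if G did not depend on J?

29

With the dependency in place, J→G→P→B = 9+9+5+6 = 29 sets the finish at 29 days.
Without J→G, G's earliest start moves from 9 to 0.
The longest chain is now J→Z→P→B = 9+9+5+6 = 29, so the schedule takes 29 days.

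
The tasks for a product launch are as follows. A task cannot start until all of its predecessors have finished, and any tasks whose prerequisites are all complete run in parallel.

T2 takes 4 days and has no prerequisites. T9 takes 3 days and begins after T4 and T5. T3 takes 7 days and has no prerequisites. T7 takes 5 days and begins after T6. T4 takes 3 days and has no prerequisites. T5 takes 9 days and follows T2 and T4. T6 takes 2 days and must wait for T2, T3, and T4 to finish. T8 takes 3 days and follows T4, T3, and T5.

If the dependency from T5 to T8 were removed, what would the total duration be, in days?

Original critical path: T2→T5→T8 = 4+9+3 = 16 ⇒ 16 days.
Without T5→T8, T8's earliest start moves from 13 to 7.
The longest chain is now T2→T5→T9 = 4+9+3 = 16, so the schedule takes 16 days.

16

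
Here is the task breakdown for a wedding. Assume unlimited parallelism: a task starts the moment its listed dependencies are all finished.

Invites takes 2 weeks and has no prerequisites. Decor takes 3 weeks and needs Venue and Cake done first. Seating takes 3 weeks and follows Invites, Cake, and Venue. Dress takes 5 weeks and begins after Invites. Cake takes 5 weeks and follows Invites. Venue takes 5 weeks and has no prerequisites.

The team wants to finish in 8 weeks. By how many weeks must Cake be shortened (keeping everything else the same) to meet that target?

2

Current finish: 10 weeks; target: 8.
Cake is on every critical path, so each week cut from Cake cuts the finish by one (this holds down to a finish of 8).
Need 10 − 8 = 2 weeks off Cake → Cake becomes 3 weeks, finish becomes 8.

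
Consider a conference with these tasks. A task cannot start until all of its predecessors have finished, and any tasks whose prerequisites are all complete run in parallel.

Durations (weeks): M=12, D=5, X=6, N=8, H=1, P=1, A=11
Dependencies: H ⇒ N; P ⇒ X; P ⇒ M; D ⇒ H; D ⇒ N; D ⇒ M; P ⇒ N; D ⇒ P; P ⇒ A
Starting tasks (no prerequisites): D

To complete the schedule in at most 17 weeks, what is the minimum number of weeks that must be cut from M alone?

1

Current finish: 18 weeks; target: 17.
M is on every critical path, so each week cut from M cuts the finish by one (this holds down to a finish of 17).
Need 18 − 17 = 1 week off M → M becomes 11 weeks, finish becomes 17.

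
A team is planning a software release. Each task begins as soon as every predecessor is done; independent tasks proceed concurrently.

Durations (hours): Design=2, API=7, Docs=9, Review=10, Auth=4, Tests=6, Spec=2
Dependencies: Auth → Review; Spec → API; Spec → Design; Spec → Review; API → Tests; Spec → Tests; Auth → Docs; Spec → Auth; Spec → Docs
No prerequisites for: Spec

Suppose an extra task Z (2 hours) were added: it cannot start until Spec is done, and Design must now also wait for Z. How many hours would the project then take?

16

Originally the project takes 16 hours.
With Z inserted, Design now waits for max(Spec, Z).
New critical path: Spec→Auth→Review = 2+4+10 = 16 ⇒ 16 hours.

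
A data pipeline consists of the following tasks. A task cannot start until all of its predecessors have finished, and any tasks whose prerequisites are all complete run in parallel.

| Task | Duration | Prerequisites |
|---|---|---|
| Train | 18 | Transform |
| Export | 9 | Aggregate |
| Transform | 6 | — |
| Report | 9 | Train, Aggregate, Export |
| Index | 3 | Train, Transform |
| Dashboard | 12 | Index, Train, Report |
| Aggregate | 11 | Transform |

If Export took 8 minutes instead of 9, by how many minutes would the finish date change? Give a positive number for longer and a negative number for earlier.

Baseline: Transform→Aggregate→Export→Report→Dashboard = 6+11+9+9+12 = 47 → 47 minutes.
Export lies on that path, so at 8 minutes the path becomes 46 minutes.
The critical path is still Transform→Aggregate→Export→Report→Dashboard; finish is now 46 minutes.
Change in finish: 46 − 47 = -1 minutes.

-1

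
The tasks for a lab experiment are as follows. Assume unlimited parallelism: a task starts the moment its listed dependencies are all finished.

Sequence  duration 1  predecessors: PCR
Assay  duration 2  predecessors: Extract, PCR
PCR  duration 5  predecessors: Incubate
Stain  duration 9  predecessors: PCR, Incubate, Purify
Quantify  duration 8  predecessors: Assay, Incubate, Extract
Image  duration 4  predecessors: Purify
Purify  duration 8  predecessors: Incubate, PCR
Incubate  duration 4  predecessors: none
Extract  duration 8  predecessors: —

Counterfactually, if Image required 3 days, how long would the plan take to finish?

26

Critical path before the change: Incubate→PCR→Purify→Stain = 4+5+8+9 = 26 giving 26 days.
The longest path through Image is only 21 days, so Image has float 5.
That remains the longest chain; total 26 days.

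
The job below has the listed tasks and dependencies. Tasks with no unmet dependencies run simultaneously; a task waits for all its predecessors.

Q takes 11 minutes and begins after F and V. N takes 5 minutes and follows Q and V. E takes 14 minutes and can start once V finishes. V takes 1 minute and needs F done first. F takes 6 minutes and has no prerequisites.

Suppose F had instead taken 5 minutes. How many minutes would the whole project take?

Baseline: F→V→Q→N = 6+1+11+5 = 23 → 23 minutes.
Since F is critical, the -1 change carries straight to that chain (now 22 minutes).
That remains the longest chain; total 22 minutes.

22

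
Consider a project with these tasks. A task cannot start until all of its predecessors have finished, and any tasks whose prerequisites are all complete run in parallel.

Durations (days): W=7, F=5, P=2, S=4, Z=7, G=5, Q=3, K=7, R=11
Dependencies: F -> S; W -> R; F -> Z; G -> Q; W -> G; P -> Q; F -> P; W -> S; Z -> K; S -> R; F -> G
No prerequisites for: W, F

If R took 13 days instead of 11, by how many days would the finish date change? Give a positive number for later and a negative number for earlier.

Actual critical path: W→S→R = 7+4+11 = 22 ⇒ 22 days.
R lies on that path, so at 13 days the path becomes 24 days.
The critical path is still W→S→R; finish is now 24 days.
Change in finish: 24 − 22 = +2 days.

2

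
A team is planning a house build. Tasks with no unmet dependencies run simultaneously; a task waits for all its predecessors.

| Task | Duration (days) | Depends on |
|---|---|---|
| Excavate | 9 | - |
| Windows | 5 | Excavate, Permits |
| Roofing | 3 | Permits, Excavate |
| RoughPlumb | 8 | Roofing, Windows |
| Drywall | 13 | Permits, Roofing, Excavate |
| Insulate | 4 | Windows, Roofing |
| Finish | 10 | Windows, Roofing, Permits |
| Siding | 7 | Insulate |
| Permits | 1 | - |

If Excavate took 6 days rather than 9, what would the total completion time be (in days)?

22

Baseline: Excavate→Roofing→Drywall = 9+3+13 = 25 → 25 days.
Excavate lies on that path, so at 6 days the path becomes 22 days.
The critical path is still Excavate→Roofing→Drywall; finish is now 22 days.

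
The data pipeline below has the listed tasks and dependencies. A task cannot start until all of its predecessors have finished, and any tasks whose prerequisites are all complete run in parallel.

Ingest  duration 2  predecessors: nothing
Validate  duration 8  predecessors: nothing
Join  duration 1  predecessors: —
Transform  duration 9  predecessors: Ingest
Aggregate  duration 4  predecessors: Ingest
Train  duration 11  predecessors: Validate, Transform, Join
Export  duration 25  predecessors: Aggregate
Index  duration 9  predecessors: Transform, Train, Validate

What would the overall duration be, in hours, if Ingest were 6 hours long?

As given, the longest chain is Ingest→Transform→Train→Index = 2+9+11+9 = 31, so the finish is 31 hours.
Since Ingest is critical, the +4 change carries straight to that chain (now 35 hours).
That remains the longest chain; total 35 hours.

35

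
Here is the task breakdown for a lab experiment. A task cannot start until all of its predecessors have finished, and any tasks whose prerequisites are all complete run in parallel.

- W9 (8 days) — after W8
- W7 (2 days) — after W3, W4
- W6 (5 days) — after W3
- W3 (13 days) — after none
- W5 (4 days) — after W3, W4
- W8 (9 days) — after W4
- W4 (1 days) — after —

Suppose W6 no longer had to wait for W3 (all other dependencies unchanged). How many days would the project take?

Original critical path: W3→W6 = 13+5 = 18 ⇒ 18 days.
Without W3→W6, W6's earliest start moves from 13 to 0.
New critical path: W4→W8→W9 = 1+9+8 = 18 ⇒ 18 days.

18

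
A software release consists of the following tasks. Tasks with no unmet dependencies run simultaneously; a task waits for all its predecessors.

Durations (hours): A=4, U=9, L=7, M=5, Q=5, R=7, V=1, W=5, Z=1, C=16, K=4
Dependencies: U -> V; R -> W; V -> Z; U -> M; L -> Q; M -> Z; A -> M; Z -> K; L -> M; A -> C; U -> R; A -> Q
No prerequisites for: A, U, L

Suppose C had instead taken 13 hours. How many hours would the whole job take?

21

Baseline: U→R→W = 9+7+5 = 21 → 21 hours.
C is off the critical path — its longest chain is 20 hours, giving 1 of slack.
That remains the longest chain; total 21 hours.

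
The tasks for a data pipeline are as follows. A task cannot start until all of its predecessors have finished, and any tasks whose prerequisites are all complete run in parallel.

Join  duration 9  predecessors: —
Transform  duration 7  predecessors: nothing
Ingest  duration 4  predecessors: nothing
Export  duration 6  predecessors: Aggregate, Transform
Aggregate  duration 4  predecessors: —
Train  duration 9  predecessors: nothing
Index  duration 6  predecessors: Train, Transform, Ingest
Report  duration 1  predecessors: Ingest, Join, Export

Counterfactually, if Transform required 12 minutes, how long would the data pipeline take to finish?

19

Critical path before the change: Train→Index = 9+6 = 15 giving 15 minutes.
Transform is off the critical path — its longest chain is 14 minutes, giving 1 of slack.
Now Transform→Export→Report = 12+6+1 = 19 is longest, so the finish becomes 19 minutes.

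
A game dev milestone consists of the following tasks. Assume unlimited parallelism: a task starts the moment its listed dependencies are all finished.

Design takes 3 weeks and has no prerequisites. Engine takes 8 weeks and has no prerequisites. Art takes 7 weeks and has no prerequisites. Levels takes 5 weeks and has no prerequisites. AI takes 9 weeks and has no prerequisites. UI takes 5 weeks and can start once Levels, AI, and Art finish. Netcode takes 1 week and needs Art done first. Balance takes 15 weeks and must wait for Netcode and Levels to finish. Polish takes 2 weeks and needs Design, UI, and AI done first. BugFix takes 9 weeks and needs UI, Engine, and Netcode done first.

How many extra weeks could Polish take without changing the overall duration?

7

The longest chain is Art→Netcode→Balance = 7+1+15 = 23; overall finish 23 weeks.
The longest chain containing Polish totals 16 weeks.
So Polish can slip 23 − 16 = 7 weeks.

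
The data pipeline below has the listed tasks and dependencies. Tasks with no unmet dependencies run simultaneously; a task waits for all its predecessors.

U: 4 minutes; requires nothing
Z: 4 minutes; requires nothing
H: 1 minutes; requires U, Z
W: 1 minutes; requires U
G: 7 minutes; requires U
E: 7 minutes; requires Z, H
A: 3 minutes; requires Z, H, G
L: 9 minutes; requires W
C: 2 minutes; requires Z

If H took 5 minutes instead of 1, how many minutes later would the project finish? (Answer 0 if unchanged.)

Critical path before the change: U→W→L = 4+1+9 = 14 giving 14 minutes.
H is off the critical path — its longest chain is 12 minutes, giving 2 of slack.
New critical path: U→H→E = 4+5+7 = 16 ⇒ 16 minutes.
Change in finish: 16 − 14 = +2 minutes.

2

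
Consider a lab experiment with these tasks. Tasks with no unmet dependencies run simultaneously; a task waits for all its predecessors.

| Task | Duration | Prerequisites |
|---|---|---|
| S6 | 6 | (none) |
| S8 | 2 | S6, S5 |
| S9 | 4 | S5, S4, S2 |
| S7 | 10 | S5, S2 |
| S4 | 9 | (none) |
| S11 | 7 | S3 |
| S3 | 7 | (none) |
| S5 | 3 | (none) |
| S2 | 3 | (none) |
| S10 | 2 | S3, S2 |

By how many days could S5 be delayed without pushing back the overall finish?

1

The longest chain is S3→S11 = 7+7 = 14; overall finish 14 days.
The longest chain containing S5 totals 13 days.
So S5 can slip 4 − 3 = 1 day.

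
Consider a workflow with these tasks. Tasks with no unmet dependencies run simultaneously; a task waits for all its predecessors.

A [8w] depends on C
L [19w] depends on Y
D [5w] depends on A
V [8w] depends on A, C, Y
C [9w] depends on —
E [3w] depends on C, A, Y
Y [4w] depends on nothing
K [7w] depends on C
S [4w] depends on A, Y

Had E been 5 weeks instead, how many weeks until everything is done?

As given, the longest chain is C→A→V = 9+8+8 = 25, so the finish is 25 weeks.
E is off the critical path — its longest chain is 20 weeks, giving 5 of slack.
No other chain overtakes it, so the finish is 25 weeks.

25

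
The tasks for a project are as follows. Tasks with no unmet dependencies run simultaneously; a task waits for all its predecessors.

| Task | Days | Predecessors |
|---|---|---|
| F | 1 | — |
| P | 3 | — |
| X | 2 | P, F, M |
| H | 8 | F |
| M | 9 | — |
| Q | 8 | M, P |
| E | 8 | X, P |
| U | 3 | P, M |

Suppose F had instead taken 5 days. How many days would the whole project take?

Actual critical path: M→X→E = 9+2+8 = 19 ⇒ 19 days.
The longest path through F is only 11 days, so F has float 8.
That remains the longest chain; total 19 days.

19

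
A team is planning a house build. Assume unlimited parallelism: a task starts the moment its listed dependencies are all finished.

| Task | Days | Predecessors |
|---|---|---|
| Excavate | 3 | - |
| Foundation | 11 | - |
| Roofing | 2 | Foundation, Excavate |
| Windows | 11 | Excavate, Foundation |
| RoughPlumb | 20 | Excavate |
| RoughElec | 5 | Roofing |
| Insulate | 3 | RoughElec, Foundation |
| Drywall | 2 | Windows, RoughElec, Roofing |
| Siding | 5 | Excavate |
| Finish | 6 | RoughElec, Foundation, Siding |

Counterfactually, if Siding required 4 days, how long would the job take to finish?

As given, the longest chain is Foundation→Roofing→RoughElec→Finish = 11+2+5+6 = 24, so the finish is 24 days.
The longest path through Siding is only 14 days, so Siding has float 10.
That remains the longest chain; total 24 days.

24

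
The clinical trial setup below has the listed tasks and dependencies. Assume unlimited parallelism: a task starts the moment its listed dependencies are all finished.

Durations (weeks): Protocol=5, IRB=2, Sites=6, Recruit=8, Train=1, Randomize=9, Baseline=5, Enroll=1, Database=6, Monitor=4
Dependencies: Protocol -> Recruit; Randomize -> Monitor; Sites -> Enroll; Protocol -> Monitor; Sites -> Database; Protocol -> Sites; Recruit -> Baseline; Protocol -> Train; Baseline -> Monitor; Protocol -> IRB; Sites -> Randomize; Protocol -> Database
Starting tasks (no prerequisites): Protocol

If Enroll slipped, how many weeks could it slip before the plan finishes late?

12

Critical path: Protocol→Sites→Randomize→Monitor = 5+6+9+4 = 24, so the finish is 24 weeks.
Enroll finishes as early as 12 and must finish by 24.
So Enroll can slip 24 − 12 = 12 weeks.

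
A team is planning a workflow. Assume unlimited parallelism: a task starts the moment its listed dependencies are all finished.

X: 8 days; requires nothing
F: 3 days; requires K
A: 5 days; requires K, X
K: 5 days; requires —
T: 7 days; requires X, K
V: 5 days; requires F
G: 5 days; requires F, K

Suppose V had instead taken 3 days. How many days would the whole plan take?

As given, the longest chain is X→T = 8+7 = 15, so the finish is 15 days.
The longest path through V is only 13 days, so V has float 2.
The critical path is still X→T; finish is now 15 days.

15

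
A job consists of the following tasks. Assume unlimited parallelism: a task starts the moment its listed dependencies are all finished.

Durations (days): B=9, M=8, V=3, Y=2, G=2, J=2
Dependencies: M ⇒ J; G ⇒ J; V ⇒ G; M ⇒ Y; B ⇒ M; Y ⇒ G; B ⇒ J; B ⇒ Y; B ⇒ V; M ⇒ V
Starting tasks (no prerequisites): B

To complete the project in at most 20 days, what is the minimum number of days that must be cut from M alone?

4

Current finish: 24 days; target: 20.
M is on every critical path, so each day cut from M cuts the finish by one (this holds down to a finish of 17).
Need 24 − 20 = 4 days off M → M becomes 4 days, finish becomes 20.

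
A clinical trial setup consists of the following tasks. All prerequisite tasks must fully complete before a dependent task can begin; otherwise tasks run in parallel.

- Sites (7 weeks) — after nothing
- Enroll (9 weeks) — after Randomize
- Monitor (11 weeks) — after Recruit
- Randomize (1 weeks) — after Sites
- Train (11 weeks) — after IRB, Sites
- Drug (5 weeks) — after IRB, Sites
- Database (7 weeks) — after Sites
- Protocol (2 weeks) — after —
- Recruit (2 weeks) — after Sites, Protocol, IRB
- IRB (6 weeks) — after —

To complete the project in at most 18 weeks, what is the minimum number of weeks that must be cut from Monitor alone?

2

Current finish: 20 weeks; target: 18.
Monitor is on every critical path, so each week cut from Monitor cuts the finish by one (this holds down to a finish of 18).
Need 20 − 18 = 2 weeks off Monitor → Monitor becomes 9 weeks, finish becomes 18.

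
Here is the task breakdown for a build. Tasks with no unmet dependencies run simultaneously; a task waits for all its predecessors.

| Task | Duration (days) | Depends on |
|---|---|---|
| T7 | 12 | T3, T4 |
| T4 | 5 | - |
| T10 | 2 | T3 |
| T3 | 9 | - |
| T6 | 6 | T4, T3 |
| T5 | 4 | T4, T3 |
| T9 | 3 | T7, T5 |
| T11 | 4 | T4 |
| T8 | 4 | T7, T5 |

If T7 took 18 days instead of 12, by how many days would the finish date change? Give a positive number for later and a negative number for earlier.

As given, the longest chain is T3→T7→T8 = 9+12+4 = 25, so the finish is 25 days.
Since T7 is critical, the +6 change carries straight to that chain (now 31 days).
No other chain overtakes it, so the finish is 31 days.
Change in finish: 31 − 25 = +6 days.

6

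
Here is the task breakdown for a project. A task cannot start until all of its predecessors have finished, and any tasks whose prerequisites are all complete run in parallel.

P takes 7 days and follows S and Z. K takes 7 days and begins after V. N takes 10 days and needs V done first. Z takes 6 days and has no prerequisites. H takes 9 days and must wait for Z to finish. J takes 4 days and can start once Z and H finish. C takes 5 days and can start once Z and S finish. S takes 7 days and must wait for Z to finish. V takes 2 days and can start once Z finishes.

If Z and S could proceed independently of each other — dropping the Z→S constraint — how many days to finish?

With the dependency in place, Z→S→P = 6+7+7 = 20 sets the finish at 20 days.
Without Z→S, S's earliest start moves from 6 to 0.
The longest chain is now Z→H→J = 6+9+4 = 19, so the schedule takes 19 days.

19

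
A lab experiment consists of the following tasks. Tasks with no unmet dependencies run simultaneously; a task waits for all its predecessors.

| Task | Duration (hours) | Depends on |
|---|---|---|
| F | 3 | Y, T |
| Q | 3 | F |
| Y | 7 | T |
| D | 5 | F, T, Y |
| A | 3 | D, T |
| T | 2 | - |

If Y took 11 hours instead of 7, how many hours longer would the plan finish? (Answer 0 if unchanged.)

As given, the longest chain is T→Y→F→D→A = 2+7+3+5+3 = 20, so the finish is 20 hours.
Since Y is critical, the +4 change carries straight to that chain (now 24 hours).
The critical path is still T→Y→F→D→A; finish is now 24 hours.
Change in finish: 24 − 20 = +4 hours.

4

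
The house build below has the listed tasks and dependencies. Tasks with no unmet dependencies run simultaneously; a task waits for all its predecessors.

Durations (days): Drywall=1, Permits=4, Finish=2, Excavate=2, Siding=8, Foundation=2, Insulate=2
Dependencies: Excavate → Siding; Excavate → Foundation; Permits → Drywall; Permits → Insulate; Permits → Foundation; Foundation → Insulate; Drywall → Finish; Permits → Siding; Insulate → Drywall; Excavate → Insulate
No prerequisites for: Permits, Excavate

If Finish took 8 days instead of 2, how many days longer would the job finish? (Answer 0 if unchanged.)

5

Critical path before the change: Permits→Siding = 4+8 = 12 giving 12 days.
Finish has 1 day of float (longest path through it is 11).
The binding chain switches to Permits→Foundation→Insulate→Drywall→Finish = 4+2+2+1+8 = 17; finish 17 days.
Change in finish: 17 − 12 = +5 days.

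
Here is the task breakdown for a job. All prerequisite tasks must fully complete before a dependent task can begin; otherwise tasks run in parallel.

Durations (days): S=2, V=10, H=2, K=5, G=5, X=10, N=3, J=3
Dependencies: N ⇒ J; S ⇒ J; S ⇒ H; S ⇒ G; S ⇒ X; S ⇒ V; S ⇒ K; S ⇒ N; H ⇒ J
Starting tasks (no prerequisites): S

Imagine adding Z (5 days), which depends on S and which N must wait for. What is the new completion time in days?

Originally the schedule takes 12 days.
With Z inserted, N now waits for max(S, Z).
New critical path: S→Z→N→J = 2+5+3+3 = 13 ⇒ 13 days.

13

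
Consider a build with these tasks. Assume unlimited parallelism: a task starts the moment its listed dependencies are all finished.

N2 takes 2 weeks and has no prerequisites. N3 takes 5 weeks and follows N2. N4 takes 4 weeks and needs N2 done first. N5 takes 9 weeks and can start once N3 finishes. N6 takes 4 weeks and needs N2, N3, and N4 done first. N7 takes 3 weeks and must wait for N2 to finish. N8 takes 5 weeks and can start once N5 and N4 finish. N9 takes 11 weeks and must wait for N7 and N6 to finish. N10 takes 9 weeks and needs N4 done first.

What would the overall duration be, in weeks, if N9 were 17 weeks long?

Baseline: N2→N3→N6→N9 = 2+5+4+11 = 22 → 22 weeks.
Since N9 is critical, the +6 change carries straight to that chain (now 28 weeks).
No other chain overtakes it, so the finish is 28 weeks.

28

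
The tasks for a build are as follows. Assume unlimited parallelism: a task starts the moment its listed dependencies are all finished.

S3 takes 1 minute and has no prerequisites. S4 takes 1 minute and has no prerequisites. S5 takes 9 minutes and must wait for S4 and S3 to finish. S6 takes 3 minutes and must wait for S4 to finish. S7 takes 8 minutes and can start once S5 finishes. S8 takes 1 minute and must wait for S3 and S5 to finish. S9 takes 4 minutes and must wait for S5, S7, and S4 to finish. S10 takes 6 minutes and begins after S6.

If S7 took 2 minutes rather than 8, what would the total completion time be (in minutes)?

16

Actual critical path: S3→S5→S7→S9 = 1+9+8+4 = 22 ⇒ 22 minutes.
S7 is on the critical path; changing it to 2 makes that path 16 minutes.
The critical path is still S3→S5→S7→S9; finish is now 16 minutes.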